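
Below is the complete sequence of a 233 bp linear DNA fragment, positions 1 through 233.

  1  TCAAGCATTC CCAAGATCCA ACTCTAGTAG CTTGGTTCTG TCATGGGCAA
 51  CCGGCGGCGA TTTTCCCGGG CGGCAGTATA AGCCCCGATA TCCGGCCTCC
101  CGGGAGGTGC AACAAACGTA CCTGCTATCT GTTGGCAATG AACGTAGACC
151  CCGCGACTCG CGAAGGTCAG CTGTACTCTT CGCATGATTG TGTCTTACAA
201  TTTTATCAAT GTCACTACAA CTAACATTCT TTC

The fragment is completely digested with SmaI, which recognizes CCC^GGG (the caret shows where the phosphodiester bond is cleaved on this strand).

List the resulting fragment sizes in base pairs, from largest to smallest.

SmaI sites (CCCGGG) start at positions 65, 99.
SmaI cuts after base 3 of each site, so after positions 67, 101.
Linear molecule, 2 cuts → 3 fragments:
  1–67 → 67 bp
  68–101 → 34 bp
  102–233 → 132 bp
Sorted largest to smallest: 132, 67, 34 bp.

132, 67, 34 bp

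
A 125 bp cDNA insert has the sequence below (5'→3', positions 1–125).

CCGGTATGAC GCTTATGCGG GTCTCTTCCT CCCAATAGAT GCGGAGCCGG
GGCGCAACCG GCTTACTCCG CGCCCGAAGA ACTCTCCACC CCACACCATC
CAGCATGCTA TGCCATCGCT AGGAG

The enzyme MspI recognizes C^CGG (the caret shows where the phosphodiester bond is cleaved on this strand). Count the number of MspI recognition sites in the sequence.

CCGG occurs starting at positions 1, 47, 58.
MspI cuts at 3 sites.

3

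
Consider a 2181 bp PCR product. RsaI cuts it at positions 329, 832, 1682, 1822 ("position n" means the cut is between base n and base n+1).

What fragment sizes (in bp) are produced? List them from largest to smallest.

Linear molecule, 4 cuts → 5 fragments:
  329 − 0 = 329 bp
  832 − 329 = 503 bp
  1682 − 832 = 850 bp
  1822 − 1682 = 140 bp
  2181 − 1822 = 359 bp
Sorted largest to smallest: 850, 503, 359, 329, 140 bp.

850, 503, 359, 329, 140 bp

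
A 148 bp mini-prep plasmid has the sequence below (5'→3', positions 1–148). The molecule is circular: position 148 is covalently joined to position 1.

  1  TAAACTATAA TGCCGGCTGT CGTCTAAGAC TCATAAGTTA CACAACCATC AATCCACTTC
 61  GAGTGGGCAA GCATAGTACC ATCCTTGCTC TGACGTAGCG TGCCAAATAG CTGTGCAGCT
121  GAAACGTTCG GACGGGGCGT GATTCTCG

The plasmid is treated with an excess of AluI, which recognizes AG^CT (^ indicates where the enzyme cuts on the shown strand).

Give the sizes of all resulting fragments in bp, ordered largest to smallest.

140, 8 bp

AluI sites (AGCT) start at positions 109, 117.
AluI cuts after base 2 of each site, so after positions 110, 118.
Circular molecule, 2 cuts → 2 fragments:
  111–118 → 8 bp
  119–148 then 1–110 → 30 + 110 = 140 bp
Sorted largest to smallest: 140, 8 bp.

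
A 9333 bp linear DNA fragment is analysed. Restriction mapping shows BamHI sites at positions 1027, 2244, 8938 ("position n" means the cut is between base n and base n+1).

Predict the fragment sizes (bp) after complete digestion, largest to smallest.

Linear molecule, 3 cuts → 4 fragments:
  1027 − 0 = 1027 bp
  2244 − 1027 = 1217 bp
  8938 − 2244 = 6694 bp
  9333 − 8938 = 395 bp
Sorted largest to smallest: 6694, 1217, 1027, 395 bp.

6694, 1217, 1027, 395 bp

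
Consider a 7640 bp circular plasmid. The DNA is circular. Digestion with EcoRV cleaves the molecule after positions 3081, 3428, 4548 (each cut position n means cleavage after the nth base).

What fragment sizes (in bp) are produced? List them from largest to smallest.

6173, 1120, 347 bp

Circular molecule, 3 cuts → 3 fragments:
  3428 − 3081 = 347 bp
  4548 − 3428 = 1120 bp
  wrap: 7640 − 4548 + 3081 = 6173 bp
Sorted largest to smallest: 6173, 1120, 347 bp.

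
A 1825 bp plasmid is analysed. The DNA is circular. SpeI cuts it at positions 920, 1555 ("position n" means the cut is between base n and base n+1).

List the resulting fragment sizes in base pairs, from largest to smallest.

Circular molecule, 2 cuts → 2 fragments:
  1555 − 920 = 635 bp
  wrap: 1825 − 1555 + 920 = 1190 bp
Sorted largest to smallest: 1190, 635 bp.

1190, 635 bp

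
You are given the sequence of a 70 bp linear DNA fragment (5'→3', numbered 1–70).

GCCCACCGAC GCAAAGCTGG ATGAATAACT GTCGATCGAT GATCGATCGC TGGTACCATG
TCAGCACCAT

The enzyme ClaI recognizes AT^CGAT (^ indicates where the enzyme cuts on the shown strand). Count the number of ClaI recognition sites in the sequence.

2

ATCGAT occurs starting at positions 35, 42.
ClaI cuts at 2 sites.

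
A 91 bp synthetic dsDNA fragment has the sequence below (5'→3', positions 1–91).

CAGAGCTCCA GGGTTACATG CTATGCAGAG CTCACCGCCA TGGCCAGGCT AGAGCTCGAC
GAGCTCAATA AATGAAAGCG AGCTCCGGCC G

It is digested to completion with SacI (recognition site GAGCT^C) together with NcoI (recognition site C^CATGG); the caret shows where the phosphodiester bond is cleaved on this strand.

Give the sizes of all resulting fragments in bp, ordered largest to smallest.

SacI sites (GAGCTC) start at positions 3, 28, 52, 61, 80.
SacI cuts after base 5 of each site (before the last base), so after positions 7, 32, 56, 65, 84.
The NcoI site (CCATGG) starts at position 38.
NcoI cuts after the first base of each site, so after position 38.
Combined cut positions: 7, 32, 38, 56, 65, 84.
Linear molecule, 6 cuts → 7 fragments:
  1–7 → 7 bp
  8–32 → 25 bp
  33–38 → 6 bp
  39–56 → 18 bp
  57–65 → 9 bp
  66–84 → 19 bp
  85–91 → 7 bp
Sorted largest to smallest: 25, 19, 18, 9, 7, 7, 6 bp.

25, 19, 18, 9, 7, 7, 6 bp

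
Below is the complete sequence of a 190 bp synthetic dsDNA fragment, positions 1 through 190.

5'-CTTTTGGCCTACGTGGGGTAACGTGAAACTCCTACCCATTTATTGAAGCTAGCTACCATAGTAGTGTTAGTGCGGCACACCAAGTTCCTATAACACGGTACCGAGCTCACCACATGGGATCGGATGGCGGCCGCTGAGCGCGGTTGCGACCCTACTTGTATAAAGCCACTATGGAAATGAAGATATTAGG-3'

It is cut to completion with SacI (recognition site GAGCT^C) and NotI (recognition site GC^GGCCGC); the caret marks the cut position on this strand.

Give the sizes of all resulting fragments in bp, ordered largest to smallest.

107, 62, 21 bp

The SacI site (GAGCTC) starts at position 103.
SacI cuts after base 5 of each site (before the last base), so after position 107.
The NotI site (GCGGCCGC) starts at position 127.
NotI cuts after base 2 of each site, so after position 128.
Combined cut positions: 107, 128.
Linear molecule, 2 cuts → 3 fragments:
  1–107 → 107 bp
  108–128 → 21 bp
  129–190 → 62 bp
Sorted largest to smallest: 107, 62, 21 bp.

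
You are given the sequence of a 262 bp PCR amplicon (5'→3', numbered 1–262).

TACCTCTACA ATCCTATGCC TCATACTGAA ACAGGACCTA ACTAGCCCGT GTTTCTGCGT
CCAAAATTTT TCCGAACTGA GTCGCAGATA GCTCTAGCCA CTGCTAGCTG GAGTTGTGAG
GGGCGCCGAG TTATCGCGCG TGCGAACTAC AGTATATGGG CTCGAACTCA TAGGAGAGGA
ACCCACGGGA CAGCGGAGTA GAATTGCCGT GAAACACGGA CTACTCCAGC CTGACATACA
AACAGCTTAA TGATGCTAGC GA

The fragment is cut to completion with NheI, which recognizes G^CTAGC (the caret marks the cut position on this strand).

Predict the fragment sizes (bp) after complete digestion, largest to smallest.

NheI sites (GCTAGC) start at positions 103, 255.
NheI cuts after the first base of each site, so after positions 103, 255.
Linear molecule, 2 cuts → 3 fragments:
  1–103 → 103 bp
  104–255 → 152 bp
  256–262 → 7 bp
Sorted largest to smallest: 152, 103, 7 bp.

152, 103, 7 bp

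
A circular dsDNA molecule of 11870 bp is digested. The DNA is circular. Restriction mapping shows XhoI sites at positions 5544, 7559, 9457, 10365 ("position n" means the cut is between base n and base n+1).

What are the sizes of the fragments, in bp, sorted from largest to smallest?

7049, 2015, 1898, 908 bp

Circular molecule, 4 cuts → 4 fragments:
  7559 − 5544 = 2015 bp
  9457 − 7559 = 1898 bp
  10365 − 9457 = 908 bp
  wrap: 11870 − 10365 + 5544 = 7049 bp
Sorted largest to smallest: 7049, 2015, 1898, 908 bp.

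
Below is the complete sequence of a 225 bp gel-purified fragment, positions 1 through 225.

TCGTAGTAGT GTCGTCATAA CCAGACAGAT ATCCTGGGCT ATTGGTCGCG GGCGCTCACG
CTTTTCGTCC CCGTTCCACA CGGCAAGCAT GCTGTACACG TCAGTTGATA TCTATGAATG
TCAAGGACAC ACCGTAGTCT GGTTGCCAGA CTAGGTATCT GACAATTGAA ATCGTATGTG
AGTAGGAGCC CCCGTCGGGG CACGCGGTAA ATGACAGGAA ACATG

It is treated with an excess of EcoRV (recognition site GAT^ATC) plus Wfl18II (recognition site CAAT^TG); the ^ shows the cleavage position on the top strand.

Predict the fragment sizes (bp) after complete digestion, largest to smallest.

79, 59, 57, 30 bp

EcoRV sites (GATATC) start at positions 28, 107.
EcoRV cuts after base 3 of each site, so after positions 30, 109.
The Wfl18II site (CAATTG) starts at position 163.
Wfl18II cuts after base 4 of each site, so after position 166.
Combined cut positions: 30, 109, 166.
Linear molecule, 3 cuts → 4 fragments:
  1–30 → 30 bp
  31–109 → 79 bp
  110–166 → 57 bp
  167–225 → 59 bp
Sorted largest to smallest: 79, 59, 57, 30 bp.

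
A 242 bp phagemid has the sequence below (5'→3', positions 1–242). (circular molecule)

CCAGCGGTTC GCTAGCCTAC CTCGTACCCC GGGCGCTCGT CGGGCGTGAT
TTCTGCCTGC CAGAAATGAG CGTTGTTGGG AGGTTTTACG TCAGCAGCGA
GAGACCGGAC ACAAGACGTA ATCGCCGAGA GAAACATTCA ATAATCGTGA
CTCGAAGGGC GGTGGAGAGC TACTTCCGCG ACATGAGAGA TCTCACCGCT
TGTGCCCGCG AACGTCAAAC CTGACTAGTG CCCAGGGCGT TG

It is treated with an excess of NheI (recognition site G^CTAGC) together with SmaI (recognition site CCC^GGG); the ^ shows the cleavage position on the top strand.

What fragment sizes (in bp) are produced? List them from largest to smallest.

The NheI site (GCTAGC) starts at position 11.
NheI cuts after the first base of each site, so after position 11.
The SmaI site (CCCGGG) starts at position 28.
SmaI cuts after base 3 of each site, so after position 30.
Combined cut positions: 11, 30.
Circular molecule, 2 cuts → 2 fragments:
  12–30 → 19 bp
  31–242 then 1–11 → 212 + 11 = 223 bp
Sorted largest to smallest: 223, 19 bp.

223, 19 bp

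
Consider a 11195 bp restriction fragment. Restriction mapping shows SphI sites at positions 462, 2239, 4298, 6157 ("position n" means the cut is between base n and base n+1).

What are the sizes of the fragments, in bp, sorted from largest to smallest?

Linear molecule, 4 cuts → 5 fragments:
  462 − 0 = 462 bp
  2239 − 462 = 1777 bp
  4298 − 2239 = 2059 bp
  6157 − 4298 = 1859 bp
  11195 − 6157 = 5038 bp
Sorted largest to smallest: 5038, 2059, 1859, 1777, 462 bp.

5038, 2059, 1859, 1777, 462 bp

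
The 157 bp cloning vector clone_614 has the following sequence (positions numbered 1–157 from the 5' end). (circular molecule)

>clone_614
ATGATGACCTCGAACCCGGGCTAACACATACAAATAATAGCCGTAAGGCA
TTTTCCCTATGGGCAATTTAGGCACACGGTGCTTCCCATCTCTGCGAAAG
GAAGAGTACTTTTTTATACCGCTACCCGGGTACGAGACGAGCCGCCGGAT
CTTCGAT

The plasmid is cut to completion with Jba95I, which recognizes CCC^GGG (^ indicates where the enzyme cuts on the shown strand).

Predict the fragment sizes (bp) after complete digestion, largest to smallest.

Jba95I sites (CCCGGG) start at positions 15, 125.
Jba95I cuts after base 3 of each site, so after positions 17, 127.
Circular molecule, 2 cuts → 2 fragments:
  18–127 → 110 bp
  128–157 then 1–17 → 30 + 17 = 47 bp
Sorted largest to smallest: 110, 47 bp.

110, 47 bp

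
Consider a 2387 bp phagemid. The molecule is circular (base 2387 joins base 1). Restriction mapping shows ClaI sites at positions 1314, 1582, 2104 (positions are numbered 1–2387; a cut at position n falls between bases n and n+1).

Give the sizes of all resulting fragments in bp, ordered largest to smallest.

Circular molecule, 3 cuts → 3 fragments:
  1582 − 1314 = 268 bp
  2104 − 1582 = 522 bp
  wrap: 2387 − 2104 + 1314 = 1597 bp
Sorted largest to smallest: 1597, 522, 268 bp.

1597, 522, 268 bp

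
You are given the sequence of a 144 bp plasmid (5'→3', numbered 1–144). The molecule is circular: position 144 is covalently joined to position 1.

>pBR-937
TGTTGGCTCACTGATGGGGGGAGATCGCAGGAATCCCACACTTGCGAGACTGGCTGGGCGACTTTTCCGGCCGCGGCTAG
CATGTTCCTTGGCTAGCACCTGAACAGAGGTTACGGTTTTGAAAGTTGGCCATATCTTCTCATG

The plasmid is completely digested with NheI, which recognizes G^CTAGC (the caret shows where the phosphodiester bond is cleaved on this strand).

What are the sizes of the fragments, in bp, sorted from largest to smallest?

NheI sites (GCTAGC) start at positions 76, 92.
NheI cuts after the first base of each site, so after positions 76, 92.
Circular molecule, 2 cuts → 2 fragments:
  77–92 → 16 bp
  93–144 then 1–76 → 52 + 76 = 128 bp
Sorted largest to smallest: 128, 16 bp.

128, 16 bp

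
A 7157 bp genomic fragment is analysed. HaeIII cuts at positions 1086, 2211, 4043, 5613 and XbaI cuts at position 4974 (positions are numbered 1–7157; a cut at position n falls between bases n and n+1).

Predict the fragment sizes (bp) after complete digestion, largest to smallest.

Combined cut positions (sorted): 1086, 2211, 4043, 4974, 5613.
Linear molecule, 5 cuts → 6 fragments:
  1086 − 0 = 1086 bp
  2211 − 1086 = 1125 bp
  4043 − 2211 = 1832 bp
  4974 − 4043 = 931 bp
  5613 − 4974 = 639 bp
  7157 − 5613 = 1544 bp
Sorted largest to smallest: 1832, 1544, 1125, 1086, 931, 639 bp.

1832, 1544, 1125, 1086, 931, 639 bp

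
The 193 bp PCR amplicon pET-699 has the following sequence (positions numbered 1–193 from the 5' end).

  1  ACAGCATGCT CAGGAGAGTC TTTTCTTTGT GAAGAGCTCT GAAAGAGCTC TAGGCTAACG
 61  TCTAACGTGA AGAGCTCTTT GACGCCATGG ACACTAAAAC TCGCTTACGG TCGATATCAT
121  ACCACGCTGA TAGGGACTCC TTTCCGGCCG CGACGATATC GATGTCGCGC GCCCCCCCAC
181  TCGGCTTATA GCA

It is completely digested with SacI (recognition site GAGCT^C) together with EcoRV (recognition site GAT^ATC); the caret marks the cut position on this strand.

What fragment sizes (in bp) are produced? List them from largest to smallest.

42, 39, 38, 36, 27, 11 bp

SacI sites (GAGCTC) start at positions 34, 45, 72.
SacI cuts after base 5 of each site (before the last base), so after positions 38, 49, 76.
EcoRV sites (GATATC) start at positions 113, 155.
EcoRV cuts after base 3 of each site, so after positions 115, 157.
Combined cut positions: 38, 49, 76, 115, 157.
Linear molecule, 5 cuts → 6 fragments:
  1–38 → 38 bp
  39–49 → 11 bp
  50–76 → 27 bp
  77–115 → 39 bp
  116–157 → 42 bp
  158–193 → 36 bp
Sorted largest to smallest: 42, 39, 38, 36, 27, 11 bp.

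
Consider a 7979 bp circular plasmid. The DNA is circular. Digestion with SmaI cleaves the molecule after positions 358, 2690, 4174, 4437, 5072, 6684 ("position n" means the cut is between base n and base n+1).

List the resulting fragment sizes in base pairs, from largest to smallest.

2332, 1653, 1612, 1484, 635, 263 bp

Circular molecule, 6 cuts → 6 fragments:
  2690 − 358 = 2332 bp
  4174 − 2690 = 1484 bp
  4437 − 4174 = 263 bp
  5072 − 4437 = 635 bp
  6684 − 5072 = 1612 bp
  wrap: 7979 − 6684 + 358 = 1653 bp
Sorted largest to smallest: 2332, 1653, 1612, 1484, 635, 263 bp.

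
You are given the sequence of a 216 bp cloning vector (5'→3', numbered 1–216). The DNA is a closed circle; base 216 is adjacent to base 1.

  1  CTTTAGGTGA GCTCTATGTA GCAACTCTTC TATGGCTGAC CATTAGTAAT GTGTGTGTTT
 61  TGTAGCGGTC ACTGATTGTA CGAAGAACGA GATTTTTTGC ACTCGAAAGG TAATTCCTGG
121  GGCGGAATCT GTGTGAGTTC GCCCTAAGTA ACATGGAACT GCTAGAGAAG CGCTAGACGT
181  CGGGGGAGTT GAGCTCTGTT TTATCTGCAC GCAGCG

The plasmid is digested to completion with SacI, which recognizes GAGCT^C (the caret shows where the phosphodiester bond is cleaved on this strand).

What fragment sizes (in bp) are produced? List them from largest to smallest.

182, 34 bp

SacI sites (GAGCTC) start at positions 9, 191.
SacI cuts after base 5 of each site (before the last base), so after positions 13, 195.
Circular molecule, 2 cuts → 2 fragments:
  14–195 → 182 bp
  196–216 then 1–13 → 21 + 13 = 34 bp
Sorted largest to smallest: 182, 34 bp.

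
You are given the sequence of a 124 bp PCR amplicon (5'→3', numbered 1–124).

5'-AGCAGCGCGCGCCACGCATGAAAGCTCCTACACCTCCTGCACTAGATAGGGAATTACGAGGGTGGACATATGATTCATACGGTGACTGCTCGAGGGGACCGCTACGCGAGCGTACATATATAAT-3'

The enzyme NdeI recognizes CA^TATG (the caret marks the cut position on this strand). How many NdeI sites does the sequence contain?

CATATG occurs starting at position 67.
NdeI cuts at 1 site.

1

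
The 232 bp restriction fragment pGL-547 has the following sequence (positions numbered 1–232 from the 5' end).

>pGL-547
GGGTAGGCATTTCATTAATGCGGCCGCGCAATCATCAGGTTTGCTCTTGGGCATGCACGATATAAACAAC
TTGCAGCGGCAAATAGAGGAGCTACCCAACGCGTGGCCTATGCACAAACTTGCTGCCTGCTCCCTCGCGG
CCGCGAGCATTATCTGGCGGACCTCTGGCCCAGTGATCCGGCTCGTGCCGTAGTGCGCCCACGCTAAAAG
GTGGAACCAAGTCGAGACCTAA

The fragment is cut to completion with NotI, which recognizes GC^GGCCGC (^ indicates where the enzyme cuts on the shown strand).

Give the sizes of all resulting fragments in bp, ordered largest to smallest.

117, 94, 21 bp

NotI sites (GCGGCCGC) start at positions 20, 137.
NotI cuts after base 2 of each site, so after positions 21, 138.
Linear molecule, 2 cuts → 3 fragments:
  1–21 → 21 bp
  22–138 → 117 bp
  139–232 → 94 bp
Sorted largest to smallest: 117, 94, 21 bp.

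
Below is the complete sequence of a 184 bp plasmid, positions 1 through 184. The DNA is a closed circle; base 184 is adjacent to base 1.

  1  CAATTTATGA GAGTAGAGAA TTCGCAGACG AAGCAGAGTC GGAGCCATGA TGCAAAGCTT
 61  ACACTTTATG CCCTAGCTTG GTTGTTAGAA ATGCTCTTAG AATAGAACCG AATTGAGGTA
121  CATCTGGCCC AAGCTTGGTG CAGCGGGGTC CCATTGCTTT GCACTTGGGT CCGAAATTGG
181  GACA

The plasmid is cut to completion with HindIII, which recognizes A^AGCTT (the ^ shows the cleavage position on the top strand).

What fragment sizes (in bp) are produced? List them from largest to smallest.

HindIII sites (AAGCTT) start at positions 55, 131.
HindIII cuts after the first base of each site, so after positions 55, 131.
Circular molecule, 2 cuts → 2 fragments:
  56–131 → 76 bp
  132–184 then 1–55 → 53 + 55 = 108 bp
Sorted largest to smallest: 108, 76 bp.

108, 76 bp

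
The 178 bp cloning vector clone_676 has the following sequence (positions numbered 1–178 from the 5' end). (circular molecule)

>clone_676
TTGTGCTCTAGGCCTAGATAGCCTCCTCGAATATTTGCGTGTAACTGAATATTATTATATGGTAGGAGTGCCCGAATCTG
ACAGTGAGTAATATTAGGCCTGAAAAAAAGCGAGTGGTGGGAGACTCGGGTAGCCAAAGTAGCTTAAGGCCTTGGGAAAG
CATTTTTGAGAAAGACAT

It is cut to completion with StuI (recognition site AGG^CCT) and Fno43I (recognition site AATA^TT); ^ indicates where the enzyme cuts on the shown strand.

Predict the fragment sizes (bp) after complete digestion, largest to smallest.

51, 42, 41, 21, 18, 5 bp

StuI sites (AGGCCT) start at positions 10, 96, 147.
StuI cuts after base 3 of each site, so after positions 12, 98, 149.
Fno43I sites (AATATT) start at positions 30, 48, 90.
Fno43I cuts after base 4 of each site, so after positions 33, 51, 93.
Combined cut positions: 12, 33, 51, 93, 98, 149.
Circular molecule, 6 cuts → 6 fragments:
  13–33 → 21 bp
  34–51 → 18 bp
  52–93 → 42 bp
  94–98 → 5 bp
  99–149 → 51 bp
  150–178 then 1–12 → 29 + 12 = 41 bp
Sorted largest to smallest: 51, 42, 41, 21, 18, 5 bp.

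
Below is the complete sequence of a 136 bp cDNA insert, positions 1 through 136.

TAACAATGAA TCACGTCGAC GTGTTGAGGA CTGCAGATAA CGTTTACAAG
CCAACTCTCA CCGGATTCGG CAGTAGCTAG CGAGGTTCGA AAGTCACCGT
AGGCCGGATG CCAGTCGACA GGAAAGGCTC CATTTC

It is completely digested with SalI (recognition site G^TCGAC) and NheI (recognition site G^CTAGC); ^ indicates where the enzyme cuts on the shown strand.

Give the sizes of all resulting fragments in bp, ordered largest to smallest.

SalI sites (GTCGAC) start at positions 15, 114.
SalI cuts after the first base of each site, so after positions 15, 114.
The NheI site (GCTAGC) starts at position 76.
NheI cuts after the first base of each site, so after position 76.
Combined cut positions: 15, 76, 114.
Linear molecule, 3 cuts → 4 fragments:
  1–15 → 15 bp
  16–76 → 61 bp
  77–114 → 38 bp
  115–136 → 22 bp
Sorted largest to smallest: 61, 38, 22, 15 bp.

61, 38, 22, 15 bp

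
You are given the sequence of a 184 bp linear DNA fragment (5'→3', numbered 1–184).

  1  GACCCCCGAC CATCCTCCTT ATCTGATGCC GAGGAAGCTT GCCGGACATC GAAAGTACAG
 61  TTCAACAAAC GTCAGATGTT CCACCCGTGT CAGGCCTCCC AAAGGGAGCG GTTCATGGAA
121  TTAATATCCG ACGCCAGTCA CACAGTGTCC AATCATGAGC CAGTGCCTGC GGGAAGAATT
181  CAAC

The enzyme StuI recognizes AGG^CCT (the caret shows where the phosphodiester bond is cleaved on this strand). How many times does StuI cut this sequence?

1

AGGCCT occurs starting at position 92.
StuI cuts at 1 site.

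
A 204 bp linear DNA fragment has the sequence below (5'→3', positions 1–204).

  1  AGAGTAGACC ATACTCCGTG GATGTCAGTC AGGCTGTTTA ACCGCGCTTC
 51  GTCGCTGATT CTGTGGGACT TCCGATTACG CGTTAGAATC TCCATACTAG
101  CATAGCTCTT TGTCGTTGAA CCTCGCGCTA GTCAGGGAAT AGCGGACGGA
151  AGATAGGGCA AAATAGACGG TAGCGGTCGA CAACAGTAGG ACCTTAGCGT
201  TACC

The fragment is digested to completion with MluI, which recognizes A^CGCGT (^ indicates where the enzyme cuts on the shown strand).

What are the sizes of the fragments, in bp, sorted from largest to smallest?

The MluI site (ACGCGT) starts at position 78.
MluI cuts after the first base of each site, so after position 78.
Linear molecule, 1 cut → 2 fragments:
  1–78 → 78 bp
  79–204 → 126 bp
Sorted largest to smallest: 126, 78 bp.

126, 78 bp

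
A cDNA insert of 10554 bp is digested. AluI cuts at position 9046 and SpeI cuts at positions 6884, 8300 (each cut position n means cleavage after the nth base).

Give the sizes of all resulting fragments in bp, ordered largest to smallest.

Combined cut positions (sorted): 6884, 8300, 9046.
Linear molecule, 3 cuts → 4 fragments:
  6884 − 0 = 6884 bp
  8300 − 6884 = 1416 bp
  9046 − 8300 = 746 bp
  10554 − 9046 = 1508 bp
Sorted largest to smallest: 6884, 1508, 1416, 746 bp.

6884, 1508, 1416, 746 bp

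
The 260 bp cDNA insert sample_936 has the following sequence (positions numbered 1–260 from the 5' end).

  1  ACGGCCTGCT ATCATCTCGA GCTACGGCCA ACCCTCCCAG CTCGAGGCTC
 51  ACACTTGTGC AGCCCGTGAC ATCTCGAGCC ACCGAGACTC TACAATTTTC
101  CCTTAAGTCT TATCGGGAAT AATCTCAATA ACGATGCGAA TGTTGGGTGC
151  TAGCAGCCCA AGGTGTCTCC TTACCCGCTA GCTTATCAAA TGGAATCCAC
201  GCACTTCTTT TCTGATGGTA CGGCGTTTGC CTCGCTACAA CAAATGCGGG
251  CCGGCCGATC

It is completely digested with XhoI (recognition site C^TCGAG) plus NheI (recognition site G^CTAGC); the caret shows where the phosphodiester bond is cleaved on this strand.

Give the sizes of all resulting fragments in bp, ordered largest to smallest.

83, 76, 32, 28, 25, 16 bp

XhoI sites (CTCGAG) start at positions 16, 41, 73.
XhoI cuts after the first base of each site, so after positions 16, 41, 73.
NheI sites (GCTAGC) start at positions 149, 177.
NheI cuts after the first base of each site, so after positions 149, 177.
Combined cut positions: 16, 41, 73, 149, 177.
Linear molecule, 5 cuts → 6 fragments:
  1–16 → 16 bp
  17–41 → 25 bp
  42–73 → 32 bp
  74–149 → 76 bp
  150–177 → 28 bp
  178–260 → 83 bp
Sorted largest to smallest: 83, 76, 32, 28, 25, 16 bp.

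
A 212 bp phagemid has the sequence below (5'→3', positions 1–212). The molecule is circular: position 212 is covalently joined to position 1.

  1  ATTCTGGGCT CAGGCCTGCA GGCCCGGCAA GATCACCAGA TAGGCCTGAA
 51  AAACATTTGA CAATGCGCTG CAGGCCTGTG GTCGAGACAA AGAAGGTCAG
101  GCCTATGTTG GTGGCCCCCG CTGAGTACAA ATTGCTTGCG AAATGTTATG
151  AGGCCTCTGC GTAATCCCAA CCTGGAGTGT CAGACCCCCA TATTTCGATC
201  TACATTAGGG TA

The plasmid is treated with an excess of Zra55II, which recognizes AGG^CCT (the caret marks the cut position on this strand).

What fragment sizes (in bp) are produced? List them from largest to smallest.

73, 52, 30, 30, 27 bp

Zra55II sites (AGGCCT) start at positions 12, 42, 72, 99, 151.
Zra55II cuts after base 3 of each site, so after positions 14, 44, 74, 101, 153.
Circular molecule, 5 cuts → 5 fragments:
  15–44 → 30 bp
  45–74 → 30 bp
  75–101 → 27 bp
  102–153 → 52 bp
  154–212 then 1–14 → 59 + 14 = 73 bp
Sorted largest to smallest: 73, 52, 30, 30, 27 bp.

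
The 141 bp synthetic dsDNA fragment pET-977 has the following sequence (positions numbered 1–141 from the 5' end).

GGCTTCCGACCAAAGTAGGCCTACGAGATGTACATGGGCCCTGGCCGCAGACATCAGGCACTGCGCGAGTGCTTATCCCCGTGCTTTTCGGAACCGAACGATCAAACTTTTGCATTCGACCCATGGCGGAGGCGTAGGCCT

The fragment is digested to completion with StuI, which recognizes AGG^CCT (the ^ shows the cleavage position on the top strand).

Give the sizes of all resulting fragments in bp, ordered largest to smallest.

119, 19, 3 bp

StuI sites (AGGCCT) start at positions 17, 136.
StuI cuts after base 3 of each site, so after positions 19, 138.
Linear molecule, 2 cuts → 3 fragments:
  1–19 → 19 bp
  20–138 → 119 bp
  139–141 → 3 bp
Sorted largest to smallest: 119, 19, 3 bp.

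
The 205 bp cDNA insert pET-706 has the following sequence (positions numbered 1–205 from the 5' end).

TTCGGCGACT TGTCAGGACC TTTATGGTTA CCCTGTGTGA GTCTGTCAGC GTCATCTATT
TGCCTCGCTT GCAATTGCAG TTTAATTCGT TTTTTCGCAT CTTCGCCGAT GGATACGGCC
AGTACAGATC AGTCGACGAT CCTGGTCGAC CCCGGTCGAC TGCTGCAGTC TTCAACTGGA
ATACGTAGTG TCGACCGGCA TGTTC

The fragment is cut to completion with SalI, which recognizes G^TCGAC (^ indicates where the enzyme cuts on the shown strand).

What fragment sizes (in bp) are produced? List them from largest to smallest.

SalI sites (GTCGAC) start at positions 132, 145, 155, 190.
SalI cuts after the first base of each site, so after positions 132, 145, 155, 190.
Linear molecule, 4 cuts → 5 fragments:
  1–132 → 132 bp
  133–145 → 13 bp
  146–155 → 10 bp
  156–190 → 35 bp
  191–205 → 15 bp
Sorted largest to smallest: 132, 35, 15, 13, 10 bp.

132, 35, 15, 13, 10 bp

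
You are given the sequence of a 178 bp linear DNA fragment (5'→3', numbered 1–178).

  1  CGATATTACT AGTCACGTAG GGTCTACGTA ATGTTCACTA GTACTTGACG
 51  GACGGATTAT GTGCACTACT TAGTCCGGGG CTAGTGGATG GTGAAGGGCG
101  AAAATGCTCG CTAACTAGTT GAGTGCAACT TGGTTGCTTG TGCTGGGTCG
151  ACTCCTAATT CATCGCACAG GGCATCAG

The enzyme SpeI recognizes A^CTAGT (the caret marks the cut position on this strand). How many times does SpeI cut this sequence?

ACTAGT occurs starting at positions 8, 37, 114.
SpeI cuts at 3 sites.

3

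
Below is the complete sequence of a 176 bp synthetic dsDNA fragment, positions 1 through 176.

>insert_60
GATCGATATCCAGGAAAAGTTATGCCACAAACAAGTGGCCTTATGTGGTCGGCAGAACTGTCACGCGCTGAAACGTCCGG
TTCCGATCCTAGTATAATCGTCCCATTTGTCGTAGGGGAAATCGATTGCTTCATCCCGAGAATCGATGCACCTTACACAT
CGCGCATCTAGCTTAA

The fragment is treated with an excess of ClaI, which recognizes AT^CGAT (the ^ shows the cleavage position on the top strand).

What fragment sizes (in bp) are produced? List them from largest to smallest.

ClaI sites (ATCGAT) start at positions 2, 121, 142.
ClaI cuts after base 2 of each site, so after positions 3, 122, 143.
Linear molecule, 3 cuts → 4 fragments:
  1–3 → 3 bp
  4–122 → 119 bp
  123–143 → 21 bp
  144–176 → 33 bp
Sorted largest to smallest: 119, 33, 21, 3 bp.

119, 33, 21, 3 bp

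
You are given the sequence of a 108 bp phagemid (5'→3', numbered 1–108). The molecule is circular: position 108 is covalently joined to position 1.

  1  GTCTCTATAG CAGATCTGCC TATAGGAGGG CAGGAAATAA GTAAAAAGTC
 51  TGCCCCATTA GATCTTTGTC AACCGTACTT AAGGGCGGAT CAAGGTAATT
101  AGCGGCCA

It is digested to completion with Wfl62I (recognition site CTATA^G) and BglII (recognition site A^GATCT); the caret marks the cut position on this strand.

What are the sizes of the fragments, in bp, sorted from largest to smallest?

57, 36, 12, 3 bp

Wfl62I sites (CTATAG) start at positions 5, 20.
Wfl62I cuts after base 5 of each site (before the last base), so after positions 9, 24.
BglII sites (AGATCT) start at positions 12, 60.
BglII cuts after the first base of each site, so after positions 12, 60.
Combined cut positions: 9, 12, 24, 60.
Circular molecule, 4 cuts → 4 fragments:
  10–12 → 3 bp
  13–24 → 12 bp
  25–60 → 36 bp
  61–108 then 1–9 → 48 + 9 = 57 bp
Sorted largest to smallest: 57, 36, 12, 3 bp.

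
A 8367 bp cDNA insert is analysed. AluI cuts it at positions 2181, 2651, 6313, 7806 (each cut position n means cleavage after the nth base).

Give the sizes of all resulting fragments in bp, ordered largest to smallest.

Linear molecule, 4 cuts → 5 fragments:
  2181 − 0 = 2181 bp
  2651 − 2181 = 470 bp
  6313 − 2651 = 3662 bp
  7806 − 6313 = 1493 bp
  8367 − 7806 = 561 bp
Sorted largest to smallest: 3662, 2181, 1493, 561, 470 bp.

3662, 2181, 1493, 561, 470 bp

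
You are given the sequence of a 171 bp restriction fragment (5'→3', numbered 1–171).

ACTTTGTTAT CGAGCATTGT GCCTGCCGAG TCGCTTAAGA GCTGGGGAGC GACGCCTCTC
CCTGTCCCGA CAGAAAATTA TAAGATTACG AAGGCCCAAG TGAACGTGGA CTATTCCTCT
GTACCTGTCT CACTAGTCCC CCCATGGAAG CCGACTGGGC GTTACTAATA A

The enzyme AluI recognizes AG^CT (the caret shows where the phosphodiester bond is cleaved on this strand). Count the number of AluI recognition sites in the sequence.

AGCT occurs starting at position 40.
AluI cuts at 1 site.

1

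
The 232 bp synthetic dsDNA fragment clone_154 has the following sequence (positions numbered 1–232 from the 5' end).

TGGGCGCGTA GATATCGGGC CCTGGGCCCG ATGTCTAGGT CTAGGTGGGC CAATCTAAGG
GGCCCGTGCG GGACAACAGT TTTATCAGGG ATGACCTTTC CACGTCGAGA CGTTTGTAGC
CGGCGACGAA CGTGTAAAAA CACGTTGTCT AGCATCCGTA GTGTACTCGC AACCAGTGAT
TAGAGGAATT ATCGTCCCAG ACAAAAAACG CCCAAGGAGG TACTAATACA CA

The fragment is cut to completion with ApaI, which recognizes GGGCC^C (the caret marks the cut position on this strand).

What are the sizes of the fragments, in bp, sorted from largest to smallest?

168, 36, 21, 7 bp

ApaI sites (GGGCCC) start at positions 17, 24, 60.
ApaI cuts after base 5 of each site (before the last base), so after positions 21, 28, 64.
Linear molecule, 3 cuts → 4 fragments:
  1–21 → 21 bp
  22–28 → 7 bp
  29–64 → 36 bp
  65–232 → 168 bp
Sorted largest to smallest: 168, 36, 21, 7 bp.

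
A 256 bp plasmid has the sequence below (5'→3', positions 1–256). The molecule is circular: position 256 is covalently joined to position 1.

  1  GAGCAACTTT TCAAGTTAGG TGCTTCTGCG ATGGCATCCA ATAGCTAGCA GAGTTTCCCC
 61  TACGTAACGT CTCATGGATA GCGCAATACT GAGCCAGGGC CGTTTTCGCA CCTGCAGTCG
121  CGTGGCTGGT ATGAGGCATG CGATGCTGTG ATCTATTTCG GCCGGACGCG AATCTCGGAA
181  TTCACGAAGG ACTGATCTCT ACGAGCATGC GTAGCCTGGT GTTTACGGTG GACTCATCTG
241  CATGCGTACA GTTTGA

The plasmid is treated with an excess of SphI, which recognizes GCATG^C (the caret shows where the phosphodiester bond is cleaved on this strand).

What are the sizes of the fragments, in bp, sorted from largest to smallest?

152, 69, 35 bp

SphI sites (GCATGC) start at positions 136, 205, 240.
SphI cuts after base 5 of each site (before the last base), so after positions 140, 209, 244.
Circular molecule, 3 cuts → 3 fragments:
  141–209 → 69 bp
  210–244 → 35 bp
  245–256 then 1–140 → 12 + 140 = 152 bp
Sorted largest to smallest: 152, 69, 35 bp.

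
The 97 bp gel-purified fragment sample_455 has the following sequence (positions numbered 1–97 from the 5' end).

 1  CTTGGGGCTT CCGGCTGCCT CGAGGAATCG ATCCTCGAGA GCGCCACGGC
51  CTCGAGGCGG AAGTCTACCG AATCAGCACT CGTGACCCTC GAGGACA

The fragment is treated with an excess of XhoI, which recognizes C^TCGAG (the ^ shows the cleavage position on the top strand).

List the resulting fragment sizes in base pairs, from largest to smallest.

XhoI sites (CTCGAG) start at positions 19, 34, 51, 88.
XhoI cuts after the first base of each site, so after positions 19, 34, 51, 88.
Linear molecule, 4 cuts → 5 fragments:
  1–19 → 19 bp
  20–34 → 15 bp
  35–51 → 17 bp
  52–88 → 37 bp
  89–97 → 9 bp
Sorted largest to smallest: 37, 19, 17, 15, 9 bp.

37, 19, 17, 15, 9 bp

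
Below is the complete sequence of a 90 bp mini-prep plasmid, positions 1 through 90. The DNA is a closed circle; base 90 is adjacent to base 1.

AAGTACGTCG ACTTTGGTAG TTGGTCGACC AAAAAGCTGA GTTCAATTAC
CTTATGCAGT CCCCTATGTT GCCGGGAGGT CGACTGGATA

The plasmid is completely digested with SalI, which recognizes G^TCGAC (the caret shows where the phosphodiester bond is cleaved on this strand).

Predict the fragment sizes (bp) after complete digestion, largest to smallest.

55, 18, 17 bp

SalI sites (GTCGAC) start at positions 7, 24, 79.
SalI cuts after the first base of each site, so after positions 7, 24, 79.
Circular molecule, 3 cuts → 3 fragments:
  8–24 → 17 bp
  25–79 → 55 bp
  80–90 then 1–7 → 11 + 7 = 18 bp
Sorted largest to smallest: 55, 18, 17 bp.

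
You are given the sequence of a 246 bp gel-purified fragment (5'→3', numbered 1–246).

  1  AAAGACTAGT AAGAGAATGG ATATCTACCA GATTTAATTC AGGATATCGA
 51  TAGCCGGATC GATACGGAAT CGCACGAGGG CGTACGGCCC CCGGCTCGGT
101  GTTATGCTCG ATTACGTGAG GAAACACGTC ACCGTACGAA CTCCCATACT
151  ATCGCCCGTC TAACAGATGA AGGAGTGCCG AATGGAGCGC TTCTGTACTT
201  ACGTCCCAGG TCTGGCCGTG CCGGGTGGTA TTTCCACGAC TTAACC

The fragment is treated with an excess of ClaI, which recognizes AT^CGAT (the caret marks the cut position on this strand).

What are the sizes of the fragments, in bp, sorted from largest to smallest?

187, 47, 12 bp

ClaI sites (ATCGAT) start at positions 46, 58.
ClaI cuts after base 2 of each site, so after positions 47, 59.
Linear molecule, 2 cuts → 3 fragments:
  1–47 → 47 bp
  48–59 → 12 bp
  60–246 → 187 bp
Sorted largest to smallest: 187, 47, 12 bp.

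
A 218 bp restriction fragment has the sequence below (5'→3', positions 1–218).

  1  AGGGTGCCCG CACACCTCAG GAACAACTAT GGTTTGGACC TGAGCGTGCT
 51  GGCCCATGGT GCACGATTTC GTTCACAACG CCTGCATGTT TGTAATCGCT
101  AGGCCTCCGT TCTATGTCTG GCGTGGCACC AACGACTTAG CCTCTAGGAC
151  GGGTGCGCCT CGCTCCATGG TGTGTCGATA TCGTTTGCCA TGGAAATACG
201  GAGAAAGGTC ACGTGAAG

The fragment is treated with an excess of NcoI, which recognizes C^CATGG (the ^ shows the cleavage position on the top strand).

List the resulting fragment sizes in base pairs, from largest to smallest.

NcoI sites (CCATGG) start at positions 54, 165, 188.
NcoI cuts after the first base of each site, so after positions 54, 165, 188.
Linear molecule, 3 cuts → 4 fragments:
  1–54 → 54 bp
  55–165 → 111 bp
  166–188 → 23 bp
  189–218 → 30 bp
Sorted largest to smallest: 111, 54, 30, 23 bp.

111, 54, 30, 23 bp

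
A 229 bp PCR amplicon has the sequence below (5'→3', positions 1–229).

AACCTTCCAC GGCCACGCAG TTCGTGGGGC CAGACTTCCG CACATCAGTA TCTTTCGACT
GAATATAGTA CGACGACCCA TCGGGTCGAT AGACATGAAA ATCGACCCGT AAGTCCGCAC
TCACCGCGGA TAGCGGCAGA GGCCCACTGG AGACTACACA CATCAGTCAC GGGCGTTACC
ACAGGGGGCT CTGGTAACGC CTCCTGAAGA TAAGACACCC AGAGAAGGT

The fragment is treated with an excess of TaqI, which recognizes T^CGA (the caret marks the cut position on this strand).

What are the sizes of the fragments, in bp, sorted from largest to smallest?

TaqI sites (TCGA) start at positions 55, 86, 102.
TaqI cuts after the first base of each site, so after positions 55, 86, 102.
Linear molecule, 3 cuts → 4 fragments:
  1–55 → 55 bp
  56–86 → 31 bp
  87–102 → 16 bp
  103–229 → 127 bp
Sorted largest to smallest: 127, 55, 31, 16 bp.

127, 55, 31, 16 bp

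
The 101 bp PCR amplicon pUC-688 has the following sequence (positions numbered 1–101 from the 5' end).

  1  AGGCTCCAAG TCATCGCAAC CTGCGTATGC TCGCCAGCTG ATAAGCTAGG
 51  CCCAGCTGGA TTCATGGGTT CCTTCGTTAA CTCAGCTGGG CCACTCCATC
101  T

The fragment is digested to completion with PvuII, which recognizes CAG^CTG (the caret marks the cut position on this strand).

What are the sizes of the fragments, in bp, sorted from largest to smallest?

37, 30, 18, 16 bp

PvuII sites (CAGCTG) start at positions 35, 53, 83.
PvuII cuts after base 3 of each site, so after positions 37, 55, 85.
Linear molecule, 3 cuts → 4 fragments:
  1–37 → 37 bp
  38–55 → 18 bp
  56–85 → 30 bp
  86–101 → 16 bp
Sorted largest to smallest: 37, 30, 18, 16 bp.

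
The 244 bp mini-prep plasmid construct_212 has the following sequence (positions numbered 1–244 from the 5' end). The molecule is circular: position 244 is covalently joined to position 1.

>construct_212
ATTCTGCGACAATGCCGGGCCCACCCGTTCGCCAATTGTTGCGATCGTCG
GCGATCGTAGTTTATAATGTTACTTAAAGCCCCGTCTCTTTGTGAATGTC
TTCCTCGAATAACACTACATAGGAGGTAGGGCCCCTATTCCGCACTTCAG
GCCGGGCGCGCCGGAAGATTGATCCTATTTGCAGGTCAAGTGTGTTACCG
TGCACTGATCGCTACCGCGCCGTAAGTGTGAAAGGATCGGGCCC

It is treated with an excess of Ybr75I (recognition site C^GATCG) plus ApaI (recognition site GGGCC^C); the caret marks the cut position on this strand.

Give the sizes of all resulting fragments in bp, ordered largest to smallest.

110, 81, 22, 21, 10 bp

Ybr75I sites (CGATCG) start at positions 42, 52.
Ybr75I cuts after the first base of each site, so after positions 42, 52.
ApaI sites (GGGCCC) start at positions 17, 129, 239.
ApaI cuts after base 5 of each site (before the last base), so after positions 21, 133, 243.
Combined cut positions: 21, 42, 52, 133, 243.
Circular molecule, 5 cuts → 5 fragments:
  22–42 → 21 bp
  43–52 → 10 bp
  53–133 → 81 bp
  134–243 → 110 bp
  244–244 then 1–21 → 1 + 21 = 22 bp
Sorted largest to smallest: 110, 81, 22, 21, 10 bp.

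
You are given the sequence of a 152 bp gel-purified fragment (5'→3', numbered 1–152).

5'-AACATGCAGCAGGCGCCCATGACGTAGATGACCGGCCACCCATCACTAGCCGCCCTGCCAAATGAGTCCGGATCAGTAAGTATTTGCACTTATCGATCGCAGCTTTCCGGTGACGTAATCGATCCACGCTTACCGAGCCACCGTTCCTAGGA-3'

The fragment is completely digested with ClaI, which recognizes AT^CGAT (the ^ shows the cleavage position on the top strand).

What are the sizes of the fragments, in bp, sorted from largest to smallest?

93, 33, 26 bp

ClaI sites (ATCGAT) start at positions 92, 118.
ClaI cuts after base 2 of each site, so after positions 93, 119.
Linear molecule, 2 cuts → 3 fragments:
  1–93 → 93 bp
  94–119 → 26 bp
  120–152 → 33 bp
Sorted largest to smallest: 93, 33, 26 bp.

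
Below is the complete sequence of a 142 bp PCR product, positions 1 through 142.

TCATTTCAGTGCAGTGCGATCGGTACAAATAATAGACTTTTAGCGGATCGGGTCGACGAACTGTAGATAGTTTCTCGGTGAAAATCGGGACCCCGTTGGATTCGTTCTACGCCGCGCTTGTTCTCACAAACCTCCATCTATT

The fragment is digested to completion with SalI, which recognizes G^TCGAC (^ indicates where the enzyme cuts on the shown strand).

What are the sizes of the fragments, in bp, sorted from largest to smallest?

The SalI site (GTCGAC) starts at position 52.
SalI cuts after the first base of each site, so after position 52.
Linear molecule, 1 cut → 2 fragments:
  1–52 → 52 bp
  53–142 → 90 bp
Sorted largest to smallest: 90, 52 bp.

90, 52 bp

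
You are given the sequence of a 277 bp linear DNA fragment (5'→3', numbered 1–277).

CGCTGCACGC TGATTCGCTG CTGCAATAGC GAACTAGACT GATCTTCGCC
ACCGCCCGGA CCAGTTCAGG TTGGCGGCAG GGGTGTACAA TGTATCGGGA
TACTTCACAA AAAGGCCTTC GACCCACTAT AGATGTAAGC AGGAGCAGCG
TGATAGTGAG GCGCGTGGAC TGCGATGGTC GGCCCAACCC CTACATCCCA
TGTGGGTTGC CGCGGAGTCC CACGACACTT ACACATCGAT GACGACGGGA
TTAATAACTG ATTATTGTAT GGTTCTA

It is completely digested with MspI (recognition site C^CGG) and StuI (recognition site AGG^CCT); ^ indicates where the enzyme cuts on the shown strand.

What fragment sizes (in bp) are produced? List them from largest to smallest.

The MspI site (CCGG) starts at position 56.
MspI cuts after the first base of each site, so after position 56.
The StuI site (AGGCCT) starts at position 113.
StuI cuts after base 3 of each site, so after position 115.
Combined cut positions: 56, 115.
Linear molecule, 2 cuts → 3 fragments:
  1–56 → 56 bp
  57–115 → 59 bp
  116–277 → 162 bp
Sorted largest to smallest: 162, 59, 56 bp.

162, 59, 56 bp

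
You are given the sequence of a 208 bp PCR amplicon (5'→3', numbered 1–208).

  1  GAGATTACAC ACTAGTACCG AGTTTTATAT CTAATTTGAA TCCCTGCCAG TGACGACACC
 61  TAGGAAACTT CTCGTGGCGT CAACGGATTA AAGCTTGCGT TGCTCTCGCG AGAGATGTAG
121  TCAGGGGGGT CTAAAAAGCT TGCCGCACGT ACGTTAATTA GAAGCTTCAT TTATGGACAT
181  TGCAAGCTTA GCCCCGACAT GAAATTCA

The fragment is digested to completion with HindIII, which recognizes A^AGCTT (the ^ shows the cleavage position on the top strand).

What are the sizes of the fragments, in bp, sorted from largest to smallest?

HindIII sites (AAGCTT) start at positions 91, 136, 162, 184.
HindIII cuts after the first base of each site, so after positions 91, 136, 162, 184.
Linear molecule, 4 cuts → 5 fragments:
  1–91 → 91 bp
  92–136 → 45 bp
  137–162 → 26 bp
  163–184 → 22 bp
  185–208 → 24 bp
Sorted largest to smallest: 91, 45, 26, 24, 22 bp.

91, 45, 26, 24, 22 bp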